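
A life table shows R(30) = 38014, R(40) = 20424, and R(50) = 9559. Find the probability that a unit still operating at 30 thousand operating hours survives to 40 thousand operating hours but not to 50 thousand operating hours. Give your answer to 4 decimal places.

This is the probability of reaching 40 but not 50, conditional on being operational at 30: (R(40) − R(50)) / R(30).
= (20424 − 9559) / 38014 = 10865 / 38014 = 0.285816.

0.2858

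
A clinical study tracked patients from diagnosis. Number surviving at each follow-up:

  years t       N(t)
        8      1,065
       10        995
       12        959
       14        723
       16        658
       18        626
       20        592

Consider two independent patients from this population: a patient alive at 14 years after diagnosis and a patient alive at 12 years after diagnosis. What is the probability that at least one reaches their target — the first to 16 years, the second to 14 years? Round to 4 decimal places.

p₁ = N(16)/N(14) = 658/723 = 0.910097; p₂ = N(14)/N(12) = 723/959 = 0.753910.
P(at least one) = 1 − (1−p₁)(1−p₂) = 1 − 0.089903 × 0.246090 = 0.977876.

0.9779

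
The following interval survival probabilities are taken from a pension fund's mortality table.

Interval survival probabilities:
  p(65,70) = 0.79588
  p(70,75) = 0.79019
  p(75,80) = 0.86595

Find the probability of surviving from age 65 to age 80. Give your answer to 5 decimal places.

The overall survival probability is 0.79588 × 0.79019 × 0.86595.
= 0.544593.

0.54459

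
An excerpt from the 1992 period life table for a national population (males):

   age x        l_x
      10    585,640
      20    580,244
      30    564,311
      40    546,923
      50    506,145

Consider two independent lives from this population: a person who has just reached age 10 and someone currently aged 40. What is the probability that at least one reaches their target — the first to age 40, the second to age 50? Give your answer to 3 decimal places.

0.995

p₁ = l_40/l_10 = 546,923/585,640 = 0.933889; p₂ = l_50/l_40 = 506,145/546,923 = 0.925441.
P(at least one) = 1 − (1−p₁)(1−p₂) = 1 − 0.066111 × 0.074559 = 0.995071.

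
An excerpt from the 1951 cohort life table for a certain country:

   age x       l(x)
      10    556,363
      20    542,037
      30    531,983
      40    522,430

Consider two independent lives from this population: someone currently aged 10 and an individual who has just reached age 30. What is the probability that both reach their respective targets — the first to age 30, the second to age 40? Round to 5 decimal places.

p₁ = l(30)/l(10) = 531,983/556,363 = 0.956180; p₂ = l(40)/l(30) = 522,430/531,983 = 0.982043.
P(both) = p₁ × p₂ = 0.956180 × 0.982043 = 0.939010.

0.93901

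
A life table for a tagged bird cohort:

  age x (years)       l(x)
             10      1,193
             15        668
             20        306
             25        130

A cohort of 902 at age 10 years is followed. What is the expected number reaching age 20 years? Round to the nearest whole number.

The relevant probability is 306/1,193 = 0.256496.
Expected number = 902 × 0.256496 = 231.

231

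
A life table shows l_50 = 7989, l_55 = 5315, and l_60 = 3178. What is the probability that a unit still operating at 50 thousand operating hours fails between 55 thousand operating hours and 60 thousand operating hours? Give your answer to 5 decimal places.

0.26749

This is the probability of reaching 55 but not 60, conditional on being operational at 50: (l_55 − l_60) / l_50.
= (5315 − 3178) / 7989 = 2137 / 7989 = 0.267493.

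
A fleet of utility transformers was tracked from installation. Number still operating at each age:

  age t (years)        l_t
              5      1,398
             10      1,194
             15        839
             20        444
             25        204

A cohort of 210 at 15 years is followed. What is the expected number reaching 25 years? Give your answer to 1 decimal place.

51.1

The relevant probability is 204/839 = 0.243147.
Expected number = 210 × 0.243147 = 51.1.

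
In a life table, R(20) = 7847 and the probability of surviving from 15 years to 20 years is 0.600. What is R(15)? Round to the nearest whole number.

R(15) = R(20) / p = 7847 / 0.600 = 13078.

13078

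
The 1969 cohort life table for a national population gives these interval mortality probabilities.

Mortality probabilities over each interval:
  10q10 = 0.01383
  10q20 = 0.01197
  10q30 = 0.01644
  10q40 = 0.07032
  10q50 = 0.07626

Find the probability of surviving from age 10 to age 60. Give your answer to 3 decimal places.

Survival from 10 to 60 is the product of surviving each interval: (1 − 0.01383) × (1 − 0.01197) × (1 − 0.01644) × (1 − 0.07032) × (1 − 0.07626).
= 0.98617 × 0.98803 × 0.98356 × 0.92968 × 0.92374 = 0.823012.

0.823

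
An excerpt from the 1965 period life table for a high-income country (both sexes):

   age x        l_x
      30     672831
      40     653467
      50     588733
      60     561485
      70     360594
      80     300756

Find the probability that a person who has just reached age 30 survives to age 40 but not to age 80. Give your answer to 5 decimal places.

This is the probability of reaching 40 but not 80, conditional on being alive at 30: (l_40 − l_80) / l_30.
= (653467 − 300756) / 672831 = 352711 / 672831 = 0.524219.

0.52422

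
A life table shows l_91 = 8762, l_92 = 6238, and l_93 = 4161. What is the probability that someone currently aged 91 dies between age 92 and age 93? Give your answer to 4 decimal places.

This is the probability of reaching 92 but not 93, conditional on being alive at 91: (l_92 − l_93) / l_91.
= (6238 − 4161) / 8762 = 2077 / 8762 = 0.237046.

0.2370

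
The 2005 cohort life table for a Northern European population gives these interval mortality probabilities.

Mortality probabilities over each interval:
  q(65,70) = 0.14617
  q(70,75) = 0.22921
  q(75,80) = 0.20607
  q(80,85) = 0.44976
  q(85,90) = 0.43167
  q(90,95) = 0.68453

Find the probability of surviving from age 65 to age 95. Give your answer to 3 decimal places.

The overall survival probability is (1 − 0.14617) × (1 − 0.22921) × (1 − 0.20607) × (1 − 0.44976) × (1 − 0.43167) × (1 − 0.68453).
= 0.85383 × 0.77079 × 0.79393 × 0.55024 × 0.56833 × 0.31547 = 0.051547.

0.052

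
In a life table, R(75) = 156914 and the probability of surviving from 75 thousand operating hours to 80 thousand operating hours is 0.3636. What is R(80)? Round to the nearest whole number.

57054

R(80) = R(75) × p = 156914 × 0.3636 = 57054.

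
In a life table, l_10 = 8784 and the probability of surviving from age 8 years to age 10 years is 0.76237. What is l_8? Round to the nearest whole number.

l_8 = l_10 / p = 8784 / 0.76237 = 11522.

11522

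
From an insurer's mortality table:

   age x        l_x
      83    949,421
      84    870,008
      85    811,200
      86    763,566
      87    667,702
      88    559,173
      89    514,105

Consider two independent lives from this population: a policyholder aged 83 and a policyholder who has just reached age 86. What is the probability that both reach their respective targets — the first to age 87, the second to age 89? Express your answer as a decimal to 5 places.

p₁ = l_87/l_83 = 667,702/949,421 = 0.703273; p₂ = l_89/l_86 = 514,105/763,566 = 0.673295.
P(both) = p₁ × p₂ = 0.703273 × 0.673295 = 0.473510.

0.47351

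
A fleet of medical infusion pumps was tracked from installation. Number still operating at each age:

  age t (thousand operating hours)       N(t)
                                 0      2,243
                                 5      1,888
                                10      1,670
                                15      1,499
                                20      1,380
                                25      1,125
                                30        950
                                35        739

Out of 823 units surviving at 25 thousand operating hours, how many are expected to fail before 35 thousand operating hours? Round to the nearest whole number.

The relevant probability is 1 − 739/1,125 = 0.343111.
Expected number = 823 × 0.343111 = 282.

282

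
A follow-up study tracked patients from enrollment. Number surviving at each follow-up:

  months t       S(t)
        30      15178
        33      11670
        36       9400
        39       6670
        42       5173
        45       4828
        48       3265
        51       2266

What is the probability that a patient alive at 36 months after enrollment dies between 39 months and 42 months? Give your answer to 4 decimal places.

0.1593

This is the probability of reaching 39 but not 42, conditional on being alive at 36: (S(39) − S(42)) / S(36).
= (6670 − 5173) / 9400 = 1497 / 9400 = 0.159255.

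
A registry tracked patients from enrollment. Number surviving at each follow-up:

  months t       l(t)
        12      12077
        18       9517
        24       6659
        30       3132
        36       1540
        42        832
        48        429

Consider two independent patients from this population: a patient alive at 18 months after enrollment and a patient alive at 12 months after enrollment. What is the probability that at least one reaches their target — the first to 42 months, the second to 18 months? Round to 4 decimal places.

0.8066

p₁ = l(42)/l(18) = 832/9517 = 0.087423; p₂ = l(18)/l(12) = 9517/12077 = 0.788027.
P(at least one) = 1 − (1−p₁)(1−p₂) = 1 − 0.912577 × 0.211973 = 0.806558.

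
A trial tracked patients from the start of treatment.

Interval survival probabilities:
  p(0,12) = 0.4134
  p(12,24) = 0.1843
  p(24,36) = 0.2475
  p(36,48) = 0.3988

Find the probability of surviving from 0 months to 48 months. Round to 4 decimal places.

0.0075

The overall survival probability is 0.4134 × 0.1843 × 0.2475 × 0.3988.
= 0.007520.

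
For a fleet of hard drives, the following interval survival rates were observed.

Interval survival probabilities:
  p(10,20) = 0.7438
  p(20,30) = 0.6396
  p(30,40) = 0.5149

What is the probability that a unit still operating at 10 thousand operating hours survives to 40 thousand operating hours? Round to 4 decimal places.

0.2450

The overall survival probability is 0.7438 × 0.6396 × 0.5149.
= 0.244956.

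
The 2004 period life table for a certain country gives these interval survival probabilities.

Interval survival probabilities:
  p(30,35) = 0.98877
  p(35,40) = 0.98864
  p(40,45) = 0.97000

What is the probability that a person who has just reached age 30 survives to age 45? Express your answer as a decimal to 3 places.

Survival from 30 to 45 is the product of surviving each interval: 0.98877 × 0.98864 × 0.97000.
= 0.948211.

0.948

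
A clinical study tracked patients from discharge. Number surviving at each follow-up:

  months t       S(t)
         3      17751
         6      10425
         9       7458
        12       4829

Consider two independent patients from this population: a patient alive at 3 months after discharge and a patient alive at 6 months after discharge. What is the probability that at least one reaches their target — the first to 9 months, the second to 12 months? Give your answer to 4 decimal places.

0.6887

p₁ = S(9)/S(3) = 7458/17751 = 0.420145; p₂ = S(12)/S(6) = 4829/10425 = 0.463213.
P(at least one) = 1 − (1−p₁)(1−p₂) = 1 − 0.579855 × 0.536787 = 0.688741.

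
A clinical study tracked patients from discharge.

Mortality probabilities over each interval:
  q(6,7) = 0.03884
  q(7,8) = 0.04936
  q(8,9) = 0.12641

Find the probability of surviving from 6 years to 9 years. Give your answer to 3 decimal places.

The overall survival probability is (1 − 0.03884) × (1 − 0.04936) × (1 − 0.12641).
= 0.96116 × 0.95064 × 0.87359 = 0.798214.

0.798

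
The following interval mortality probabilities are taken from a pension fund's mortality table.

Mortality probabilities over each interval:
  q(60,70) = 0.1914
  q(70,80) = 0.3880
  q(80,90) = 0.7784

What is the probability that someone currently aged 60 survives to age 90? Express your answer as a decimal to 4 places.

0.1097

Chaining the interval survival probabilities: (1 − 0.1914) × (1 − 0.3880) × (1 − 0.7784).
= 0.8086 × 0.6120 × 0.2216 = 0.109662.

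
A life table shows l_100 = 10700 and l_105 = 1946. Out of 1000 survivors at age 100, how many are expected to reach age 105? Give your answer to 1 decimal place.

181.9

The relevant probability is 1946/10700 = 0.181869.
Expected number = 1000 × 0.181869 = 181.9.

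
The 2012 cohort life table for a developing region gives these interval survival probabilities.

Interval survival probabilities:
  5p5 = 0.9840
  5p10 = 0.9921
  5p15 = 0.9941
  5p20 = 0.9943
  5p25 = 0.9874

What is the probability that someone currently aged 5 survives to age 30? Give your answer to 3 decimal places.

0.953

Survival from 5 to 30 is the product of surviving each interval: 0.9840 × 0.9921 × 0.9941 × 0.9943 × 0.9874.
= 0.952777.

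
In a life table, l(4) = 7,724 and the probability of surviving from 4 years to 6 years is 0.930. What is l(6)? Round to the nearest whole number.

7183

l(6) = l(4) × p = 7,724 × 0.930 = 7183.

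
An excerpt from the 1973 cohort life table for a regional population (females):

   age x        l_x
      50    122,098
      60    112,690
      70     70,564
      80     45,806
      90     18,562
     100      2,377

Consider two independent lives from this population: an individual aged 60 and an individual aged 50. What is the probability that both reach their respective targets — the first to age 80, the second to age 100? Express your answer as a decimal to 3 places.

p₁ = l_80/l_60 = 45,806/112,690 = 0.406478; p₂ = l_100/l_50 = 2,377/122,098 = 0.019468.
P(both) = p₁ × p₂ = 0.406478 × 0.019468 = 0.007913.

0.008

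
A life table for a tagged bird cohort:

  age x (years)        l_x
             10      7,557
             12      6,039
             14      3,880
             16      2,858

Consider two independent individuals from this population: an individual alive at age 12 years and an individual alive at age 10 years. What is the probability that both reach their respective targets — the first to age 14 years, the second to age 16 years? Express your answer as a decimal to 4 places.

p₁ = l_14/l_12 = 3,880/6,039 = 0.642490; p₂ = l_16/l_10 = 2,858/7,557 = 0.378192.
P(both) = p₁ × p₂ = 0.642490 × 0.378192 = 0.242985.

0.2430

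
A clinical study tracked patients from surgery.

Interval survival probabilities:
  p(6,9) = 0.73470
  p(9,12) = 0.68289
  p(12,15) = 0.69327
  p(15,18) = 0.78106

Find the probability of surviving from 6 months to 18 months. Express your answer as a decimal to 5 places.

0.27167

P(survive 6→18) = 0.73470 × 0.68289 × 0.69327 × 0.78106.
= 0.271674.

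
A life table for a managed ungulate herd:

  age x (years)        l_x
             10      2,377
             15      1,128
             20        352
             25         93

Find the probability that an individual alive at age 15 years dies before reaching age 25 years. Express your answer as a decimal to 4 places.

P(die before 25 | alive at 15) = 1 − l_25/l_15 = 1 − 93/1,128 = (1,035)/1,128 = 0.917553.

0.9176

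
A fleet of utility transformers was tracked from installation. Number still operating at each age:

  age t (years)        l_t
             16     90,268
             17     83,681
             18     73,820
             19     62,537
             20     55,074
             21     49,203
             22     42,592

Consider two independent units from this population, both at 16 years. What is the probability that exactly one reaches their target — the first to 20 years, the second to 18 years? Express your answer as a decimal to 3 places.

p₁ = l_20/l_16 = 55,074/90,268 = 0.610117; p₂ = l_18/l_16 = 73,820/90,268 = 0.817787.
P(exactly one) = p₁(1−p₂) + (1−p₁)p₂ = 0.111171 + 0.318841 = 0.430012.

0.430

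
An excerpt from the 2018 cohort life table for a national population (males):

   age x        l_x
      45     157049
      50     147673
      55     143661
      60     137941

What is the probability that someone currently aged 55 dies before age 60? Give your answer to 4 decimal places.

0.0398

P(die before 60 | alive at 55) = 1 − l_60/l_55 = 1 − 137941/143661 = (5720)/143661 = 0.039816.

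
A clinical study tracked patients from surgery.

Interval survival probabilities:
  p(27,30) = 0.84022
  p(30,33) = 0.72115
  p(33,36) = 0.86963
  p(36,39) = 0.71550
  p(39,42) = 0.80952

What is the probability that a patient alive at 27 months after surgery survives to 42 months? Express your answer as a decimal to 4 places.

0.3052

The overall survival probability is 0.84022 × 0.72115 × 0.86963 × 0.71550 × 0.80952.
= 0.305204.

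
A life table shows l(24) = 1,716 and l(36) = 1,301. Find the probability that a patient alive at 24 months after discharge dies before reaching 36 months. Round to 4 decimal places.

0.2418

P(die before 36 | alive at 24) = 1 − l(36)/l(24) = 1 − 1,301/1,716 = (415)/1,716 = 0.241841.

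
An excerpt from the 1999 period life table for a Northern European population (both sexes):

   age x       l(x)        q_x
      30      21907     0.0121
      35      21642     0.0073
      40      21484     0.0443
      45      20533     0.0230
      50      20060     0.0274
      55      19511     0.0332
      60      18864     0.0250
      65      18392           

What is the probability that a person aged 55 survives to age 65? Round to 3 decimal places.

0.943

The conditional survival probability is l(65)/l(55) = 18392/19511 = 0.942648.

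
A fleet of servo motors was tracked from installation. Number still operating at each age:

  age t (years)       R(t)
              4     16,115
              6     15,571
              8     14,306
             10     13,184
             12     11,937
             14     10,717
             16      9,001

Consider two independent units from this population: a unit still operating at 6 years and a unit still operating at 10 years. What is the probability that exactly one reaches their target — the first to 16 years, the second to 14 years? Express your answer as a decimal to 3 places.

0.451

p₁ = R(16)/R(6) = 9,001/15,571 = 0.578062; p₂ = R(14)/R(10) = 10,717/13,184 = 0.812879.
P(exactly one) = p₁(1−p₂) + (1−p₁)p₂ = 0.108168 + 0.342985 = 0.451152.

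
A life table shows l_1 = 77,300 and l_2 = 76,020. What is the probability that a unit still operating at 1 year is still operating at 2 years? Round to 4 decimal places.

The conditional survival probability is l_2/l_1 = 76,020/77,300 = 0.983441.

0.9834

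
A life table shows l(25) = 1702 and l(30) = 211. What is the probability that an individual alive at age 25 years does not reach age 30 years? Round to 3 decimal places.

0.876

P(die before 30 | alive at 25) = 1 − l(30)/l(25) = 1 − 211/1702 = (1491)/1702 = 0.876028.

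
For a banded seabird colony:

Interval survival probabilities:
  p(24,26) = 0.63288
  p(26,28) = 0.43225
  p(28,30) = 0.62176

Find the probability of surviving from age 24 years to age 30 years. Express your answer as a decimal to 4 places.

0.1701

Chaining the interval survival probabilities: 0.63288 × 0.43225 × 0.62176.
= 0.170090.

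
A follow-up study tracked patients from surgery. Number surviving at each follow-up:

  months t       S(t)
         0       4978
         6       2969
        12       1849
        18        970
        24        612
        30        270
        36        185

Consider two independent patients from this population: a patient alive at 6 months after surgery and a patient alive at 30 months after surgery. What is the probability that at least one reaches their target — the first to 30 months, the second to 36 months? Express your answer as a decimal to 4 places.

p₁ = S(30)/S(6) = 270/2969 = 0.090940; p₂ = S(36)/S(30) = 185/270 = 0.685185.
P(at least one) = 1 − (1−p₁)(1−p₂) = 1 − 0.909060 × 0.314815 = 0.713814.

0.7138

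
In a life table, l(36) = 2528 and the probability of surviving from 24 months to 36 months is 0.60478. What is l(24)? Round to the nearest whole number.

l(24) = l(36) / p = 2528 / 0.60478 = 4180.

4180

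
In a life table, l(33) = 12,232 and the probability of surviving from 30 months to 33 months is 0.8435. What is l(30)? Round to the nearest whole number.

l(30) = l(33) / p = 12,232 / 0.8435 = 14501.

14501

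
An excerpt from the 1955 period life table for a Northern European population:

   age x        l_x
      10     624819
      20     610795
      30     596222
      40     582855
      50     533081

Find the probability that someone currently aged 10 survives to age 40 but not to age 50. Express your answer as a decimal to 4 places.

This is the probability of reaching 40 but not 50, conditional on being alive at 10: (l_40 − l_50) / l_10.
= (582855 − 533081) / 624819 = 49774 / 624819 = 0.079661.

0.0797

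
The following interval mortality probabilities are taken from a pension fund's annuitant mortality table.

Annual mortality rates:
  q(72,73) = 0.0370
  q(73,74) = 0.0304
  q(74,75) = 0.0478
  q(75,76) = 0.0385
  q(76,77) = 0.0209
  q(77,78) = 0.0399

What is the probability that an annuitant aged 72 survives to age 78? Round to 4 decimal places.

0.8036

Chaining the interval survival probabilities: (1 − 0.0370) × (1 − 0.0304) × (1 − 0.0478) × (1 − 0.0385) × (1 − 0.0209) × (1 − 0.0399).
= 0.9630 × 0.9696 × 0.9522 × 0.9615 × 0.9791 × 0.9601 = 0.803600.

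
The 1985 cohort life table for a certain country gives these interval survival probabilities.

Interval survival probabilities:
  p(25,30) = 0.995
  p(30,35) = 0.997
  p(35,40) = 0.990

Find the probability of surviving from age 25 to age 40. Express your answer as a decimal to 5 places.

0.98209

P(survive 25→40) = 0.995 × 0.997 × 0.990.
= 0.982095.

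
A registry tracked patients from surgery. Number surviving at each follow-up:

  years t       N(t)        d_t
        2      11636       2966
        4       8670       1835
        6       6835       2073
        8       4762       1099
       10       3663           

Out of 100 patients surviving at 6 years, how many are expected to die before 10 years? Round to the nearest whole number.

The relevant probability is 1 − 3663/6835 = 0.464082.
Expected number = 100 × 0.464082 = 46.

46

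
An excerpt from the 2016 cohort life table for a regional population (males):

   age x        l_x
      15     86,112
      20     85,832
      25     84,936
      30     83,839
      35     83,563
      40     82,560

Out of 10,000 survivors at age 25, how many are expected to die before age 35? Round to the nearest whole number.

The relevant probability is 1 − 83,563/84,936 = 0.016165.
Expected number = 10,000 × 0.016165 = 162.

162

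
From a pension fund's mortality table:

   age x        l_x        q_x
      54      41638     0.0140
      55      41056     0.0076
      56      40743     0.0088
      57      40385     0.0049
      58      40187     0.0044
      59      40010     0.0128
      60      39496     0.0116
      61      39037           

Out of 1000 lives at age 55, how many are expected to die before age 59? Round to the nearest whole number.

25

The relevant probability is 1 − 40010/41056 = 0.025477.
Expected number = 1000 × 0.025477 = 25.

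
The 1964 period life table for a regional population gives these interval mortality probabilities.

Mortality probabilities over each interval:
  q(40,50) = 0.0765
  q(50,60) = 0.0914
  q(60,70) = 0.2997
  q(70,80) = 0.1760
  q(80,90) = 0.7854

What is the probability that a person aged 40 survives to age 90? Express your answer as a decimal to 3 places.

0.104

P(survive 40→90) = (1 − 0.0765) × (1 − 0.0914) × (1 − 0.2997) × (1 − 0.1760) × (1 − 0.7854).
= 0.9235 × 0.9086 × 0.7003 × 0.8240 × 0.2146 = 0.103908.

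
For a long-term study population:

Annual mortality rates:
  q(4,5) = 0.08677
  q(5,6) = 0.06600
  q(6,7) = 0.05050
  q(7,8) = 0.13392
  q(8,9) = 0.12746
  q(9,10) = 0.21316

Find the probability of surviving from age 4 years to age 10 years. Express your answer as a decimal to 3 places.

Chaining the interval survival probabilities: (1 − 0.08677) × (1 − 0.06600) × (1 − 0.05050) × (1 − 0.13392) × (1 − 0.12746) × (1 − 0.21316).
= 0.91323 × 0.93400 × 0.94950 × 0.86608 × 0.87254 × 0.78684 = 0.481562.

0.482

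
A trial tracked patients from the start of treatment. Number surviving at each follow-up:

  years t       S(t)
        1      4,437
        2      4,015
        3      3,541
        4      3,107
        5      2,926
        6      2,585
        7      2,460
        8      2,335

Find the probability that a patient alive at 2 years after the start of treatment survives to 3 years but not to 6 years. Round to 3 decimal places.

0.238

This is the probability of reaching 3 but not 6, conditional on being alive at 2: (S(3) − S(6)) / S(2).
= (3,541 − 2,585) / 4,015 = 956 / 4,015 = 0.238107.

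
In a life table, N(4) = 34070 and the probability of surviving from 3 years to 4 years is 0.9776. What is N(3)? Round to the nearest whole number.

N(3) = N(4) / p = 34070 / 0.9776 = 34851.

34851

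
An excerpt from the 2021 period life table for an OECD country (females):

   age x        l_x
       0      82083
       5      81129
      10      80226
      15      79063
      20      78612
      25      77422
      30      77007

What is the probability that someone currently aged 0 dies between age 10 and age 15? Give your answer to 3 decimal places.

We want 10|5q0 = (l_10 − l_15)/l_0.
This is the probability of reaching 10 but not 15, conditional on being alive at 0: (l_10 − l_15) / l_0.
= (80226 − 79063) / 82083 = 1163 / 82083 = 0.014169.

0.014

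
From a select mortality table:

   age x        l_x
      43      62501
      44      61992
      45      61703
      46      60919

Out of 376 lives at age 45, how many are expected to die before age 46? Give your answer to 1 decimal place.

The relevant probability is 1 − 60919/61703 = 0.012706.
Expected number = 376 × 0.012706 = 4.8.

4.8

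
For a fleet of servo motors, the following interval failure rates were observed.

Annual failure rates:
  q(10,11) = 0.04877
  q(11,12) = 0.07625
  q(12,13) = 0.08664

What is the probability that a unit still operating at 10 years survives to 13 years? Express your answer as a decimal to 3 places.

0.803

Survival from 10 to 13 is the product of surviving each interval: (1 − 0.04877) × (1 − 0.07625) × (1 − 0.08664).
= 0.95123 × 0.92375 × 0.91336 = 0.802568.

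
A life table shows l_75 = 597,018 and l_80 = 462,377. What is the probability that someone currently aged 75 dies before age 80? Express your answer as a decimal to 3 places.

0.226

P(die before 80 | alive at 75) = 1 − l_80/l_75 = 1 − 462,377/597,018 = (134,641)/597,018 = 0.225523.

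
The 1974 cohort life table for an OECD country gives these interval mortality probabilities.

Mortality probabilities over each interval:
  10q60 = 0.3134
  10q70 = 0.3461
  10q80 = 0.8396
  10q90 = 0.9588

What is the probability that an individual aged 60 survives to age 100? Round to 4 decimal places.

The overall survival probability is (1 − 0.3134) × (1 − 0.3461) × (1 − 0.8396) × (1 − 0.9588).
= 0.6866 × 0.6539 × 0.1604 × 0.0412 = 0.002967.

0.0030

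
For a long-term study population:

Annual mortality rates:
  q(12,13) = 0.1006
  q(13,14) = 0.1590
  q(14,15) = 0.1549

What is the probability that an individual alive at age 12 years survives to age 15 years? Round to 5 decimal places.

0.63923

Chaining the interval survival probabilities: (1 − 0.1006) × (1 − 0.1590) × (1 − 0.1549).
= 0.8994 × 0.8410 × 0.8451 = 0.639230.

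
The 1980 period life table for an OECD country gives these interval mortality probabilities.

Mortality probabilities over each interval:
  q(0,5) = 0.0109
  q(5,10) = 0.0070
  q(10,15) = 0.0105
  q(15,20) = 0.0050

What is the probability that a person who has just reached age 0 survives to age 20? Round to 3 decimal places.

0.967

Chaining the interval survival probabilities: (1 − 0.0109) × (1 − 0.0070) × (1 − 0.0105) × (1 − 0.0050).
= 0.9891 × 0.9930 × 0.9895 × 0.9950 = 0.967004.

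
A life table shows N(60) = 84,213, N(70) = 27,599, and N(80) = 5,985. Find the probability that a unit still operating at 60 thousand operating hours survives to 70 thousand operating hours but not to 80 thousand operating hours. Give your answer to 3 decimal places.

This is the probability of reaching 70 but not 80, conditional on being operational at 60: (N(70) − N(80)) / N(60).
= (27,599 − 5,985) / 84,213 = 21,614 / 84,213 = 0.256659.

0.257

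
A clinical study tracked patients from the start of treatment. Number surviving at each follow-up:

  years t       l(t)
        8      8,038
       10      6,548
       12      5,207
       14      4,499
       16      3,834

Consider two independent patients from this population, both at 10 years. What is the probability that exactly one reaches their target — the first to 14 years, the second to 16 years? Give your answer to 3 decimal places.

p₁ = l(14)/l(10) = 4,499/6,548 = 0.687080; p₂ = l(16)/l(10) = 3,834/6,548 = 0.585522.
P(exactly one) = p₁(1−p₂) + (1−p₁)p₂ = 0.284780 + 0.183222 = 0.468001.

0.468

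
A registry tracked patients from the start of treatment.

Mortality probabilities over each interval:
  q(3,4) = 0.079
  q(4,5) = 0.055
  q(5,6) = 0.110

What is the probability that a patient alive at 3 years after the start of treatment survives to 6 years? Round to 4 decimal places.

0.7746

Chaining the interval survival probabilities: (1 − 0.079) × (1 − 0.055) × (1 − 0.110).
= 0.921 × 0.945 × 0.890 = 0.774607.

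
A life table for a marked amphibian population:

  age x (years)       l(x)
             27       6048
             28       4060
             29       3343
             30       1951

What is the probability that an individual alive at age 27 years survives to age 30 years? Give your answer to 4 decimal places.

The conditional survival probability is l(30)/l(27) = 1951/6048 = 0.322586.

0.3226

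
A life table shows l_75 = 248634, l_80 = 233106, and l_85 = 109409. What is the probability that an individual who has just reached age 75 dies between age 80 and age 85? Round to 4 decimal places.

This is the probability of reaching 80 but not 85, conditional on being alive at 75: (l_80 − l_85) / l_75.
= (233106 − 109409) / 248634 = 123697 / 248634 = 0.497506.

0.4975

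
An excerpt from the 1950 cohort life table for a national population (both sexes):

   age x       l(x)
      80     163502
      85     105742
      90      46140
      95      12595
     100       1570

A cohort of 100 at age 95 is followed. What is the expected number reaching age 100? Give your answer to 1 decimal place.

The relevant probability is 1570/12595 = 0.124653.
Expected number = 100 × 0.124653 = 12.5.

12.5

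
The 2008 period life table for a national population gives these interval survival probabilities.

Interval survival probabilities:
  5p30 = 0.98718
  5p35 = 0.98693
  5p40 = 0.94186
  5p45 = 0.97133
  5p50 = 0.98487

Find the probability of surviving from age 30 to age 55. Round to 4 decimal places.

Survival from 30 to 55 is the product of surviving each interval: 0.98718 × 0.98693 × 0.94186 × 0.97133 × 0.98487.
= 0.877839.

0.8778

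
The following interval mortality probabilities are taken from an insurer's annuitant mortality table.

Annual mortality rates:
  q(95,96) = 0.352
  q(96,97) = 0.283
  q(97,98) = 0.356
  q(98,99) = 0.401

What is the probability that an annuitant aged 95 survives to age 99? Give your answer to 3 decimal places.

0.179

P(survive 95→99) = (1 − 0.352) × (1 − 0.283) × (1 − 0.356) × (1 − 0.401).
= 0.648 × 0.717 × 0.644 × 0.599 = 0.179228.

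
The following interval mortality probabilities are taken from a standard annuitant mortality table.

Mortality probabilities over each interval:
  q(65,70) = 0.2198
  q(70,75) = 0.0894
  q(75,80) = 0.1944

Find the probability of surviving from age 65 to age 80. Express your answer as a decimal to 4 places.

The overall survival probability is (1 − 0.2198) × (1 − 0.0894) × (1 − 0.1944).
= 0.7802 × 0.9106 × 0.8056 = 0.572339.

0.5723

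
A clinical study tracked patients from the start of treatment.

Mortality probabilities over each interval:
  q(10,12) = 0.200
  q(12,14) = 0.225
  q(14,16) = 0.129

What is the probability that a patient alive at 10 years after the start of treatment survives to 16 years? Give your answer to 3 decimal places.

0.540

P(survive 10→16) = (1 − 0.200) × (1 − 0.225) × (1 − 0.129).
= 0.800 × 0.775 × 0.871 = 0.540020.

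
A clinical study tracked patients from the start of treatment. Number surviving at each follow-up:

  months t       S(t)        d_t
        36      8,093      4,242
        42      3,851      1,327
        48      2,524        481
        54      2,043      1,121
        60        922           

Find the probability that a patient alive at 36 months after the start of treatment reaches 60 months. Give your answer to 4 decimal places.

The conditional survival probability is S(60)/S(36) = 922/8,093 = 0.113926.

0.1139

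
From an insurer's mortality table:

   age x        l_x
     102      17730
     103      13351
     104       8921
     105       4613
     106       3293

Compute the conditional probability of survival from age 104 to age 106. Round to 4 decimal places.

The conditional survival probability is l_106/l_104 = 3293/8921 = 0.369129.

0.3691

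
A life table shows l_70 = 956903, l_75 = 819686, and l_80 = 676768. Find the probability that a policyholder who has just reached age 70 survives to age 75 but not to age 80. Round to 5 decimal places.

0.14935

We want 5|5q70 = (l_75 − l_80)/l_70.
This is the probability of reaching 75 but not 80, conditional on being alive at 70: (l_75 − l_80) / l_70.
= (819686 − 676768) / 956903 = 142918 / 956903 = 0.149355.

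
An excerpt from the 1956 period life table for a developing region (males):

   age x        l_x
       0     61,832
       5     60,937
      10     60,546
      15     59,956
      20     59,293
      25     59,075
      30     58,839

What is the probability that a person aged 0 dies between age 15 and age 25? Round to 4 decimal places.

We want 15|10q0 = (l_15 − l_25)/l_0.
This is the probability of reaching 15 but not 25, conditional on being alive at 0: (l_15 − l_25) / l_0.
= (59,956 − 59,075) / 61,832 = 881 / 61,832 = 0.014248.

0.0142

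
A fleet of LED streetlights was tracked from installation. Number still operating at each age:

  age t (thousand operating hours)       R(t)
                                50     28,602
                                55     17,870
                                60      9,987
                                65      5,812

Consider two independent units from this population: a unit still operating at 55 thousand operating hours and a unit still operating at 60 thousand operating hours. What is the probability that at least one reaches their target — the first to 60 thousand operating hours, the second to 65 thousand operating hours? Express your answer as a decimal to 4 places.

p₁ = R(60)/R(55) = 9,987/17,870 = 0.558870; p₂ = R(65)/R(60) = 5,812/9,987 = 0.581957.
P(at least one) = 1 − (1−p₁)(1−p₂) = 1 − 0.441130 × 0.418043 = 0.815589.

0.8156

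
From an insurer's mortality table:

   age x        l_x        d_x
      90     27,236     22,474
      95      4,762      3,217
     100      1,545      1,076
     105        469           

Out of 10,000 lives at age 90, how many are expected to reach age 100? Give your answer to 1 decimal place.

The relevant probability is 1,545/27,236 = 0.056726.
Expected number = 10,000 × 0.056726 = 567.3.

567.3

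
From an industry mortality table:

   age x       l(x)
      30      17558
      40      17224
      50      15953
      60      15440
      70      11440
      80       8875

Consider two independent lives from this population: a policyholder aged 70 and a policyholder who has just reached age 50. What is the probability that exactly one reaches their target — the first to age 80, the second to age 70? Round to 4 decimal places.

p₁ = l(80)/l(70) = 8875/11440 = 0.775787; p₂ = l(70)/l(50) = 11440/15953 = 0.717107.
P(exactly one) = p₁(1−p₂) + (1−p₁)p₂ = 0.219465 + 0.160785 = 0.380249.

0.3802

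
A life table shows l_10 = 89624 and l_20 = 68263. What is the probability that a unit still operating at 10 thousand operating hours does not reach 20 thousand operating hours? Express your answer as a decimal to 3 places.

P(fail before 20 | operational at 10) = 1 − l_20/l_10 = 1 − 68263/89624 = (21361)/89624 = 0.238340.

0.238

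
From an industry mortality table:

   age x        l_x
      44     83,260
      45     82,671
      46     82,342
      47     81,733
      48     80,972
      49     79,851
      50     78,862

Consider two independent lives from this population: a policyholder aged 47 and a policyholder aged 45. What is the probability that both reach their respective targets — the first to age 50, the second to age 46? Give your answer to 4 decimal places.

0.9610

p₁ = l_50/l_47 = 78,862/81,733 = 0.964873; p₂ = l_46/l_45 = 82,342/82,671 = 0.996020.
P(both) = p₁ × p₂ = 0.964873 × 0.996020 = 0.961033.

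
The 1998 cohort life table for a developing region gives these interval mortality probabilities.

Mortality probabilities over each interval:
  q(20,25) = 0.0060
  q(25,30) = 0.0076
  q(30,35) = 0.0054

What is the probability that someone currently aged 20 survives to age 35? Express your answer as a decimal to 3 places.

The overall survival probability is (1 − 0.0060) × (1 − 0.0076) × (1 − 0.0054).
= 0.9940 × 0.9924 × 0.9946 = 0.981119.

0.981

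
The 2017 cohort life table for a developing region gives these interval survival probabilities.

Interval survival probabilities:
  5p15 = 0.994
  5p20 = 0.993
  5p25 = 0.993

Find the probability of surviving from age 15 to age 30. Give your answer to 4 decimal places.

The overall survival probability is 0.994 × 0.993 × 0.993.
= 0.980133.

0.9801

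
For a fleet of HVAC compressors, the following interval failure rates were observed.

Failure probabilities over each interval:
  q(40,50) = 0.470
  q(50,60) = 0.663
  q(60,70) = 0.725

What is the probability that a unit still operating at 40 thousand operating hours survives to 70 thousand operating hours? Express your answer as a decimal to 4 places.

0.0491

Chaining the interval survival probabilities: (1 − 0.470) × (1 − 0.663) × (1 − 0.725).
= 0.530 × 0.337 × 0.275 = 0.049118.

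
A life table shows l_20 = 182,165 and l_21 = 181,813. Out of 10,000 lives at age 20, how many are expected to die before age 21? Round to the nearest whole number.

The relevant probability is 1 − 181,813/182,165 = 0.001932.
Expected number = 10,000 × 0.001932 = 19.

19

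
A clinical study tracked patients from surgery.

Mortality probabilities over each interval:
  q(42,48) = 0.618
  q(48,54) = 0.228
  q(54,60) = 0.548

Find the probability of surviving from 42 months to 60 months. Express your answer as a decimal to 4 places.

0.1333

Survival from 42 to 60 is the product of surviving each interval: (1 − 0.618) × (1 − 0.228) × (1 − 0.548).
= 0.382 × 0.772 × 0.452 = 0.133297.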